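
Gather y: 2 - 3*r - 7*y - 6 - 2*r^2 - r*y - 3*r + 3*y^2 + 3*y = -2*r^2 - 6*r + 3*y^2 + y*(-r - 4) - 4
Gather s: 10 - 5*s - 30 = -5*s - 20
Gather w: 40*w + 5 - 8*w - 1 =32*w + 4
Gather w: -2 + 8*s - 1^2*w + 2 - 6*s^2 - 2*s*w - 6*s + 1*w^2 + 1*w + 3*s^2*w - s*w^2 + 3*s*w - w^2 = -6*s^2 - s*w^2 + 2*s + w*(3*s^2 + s)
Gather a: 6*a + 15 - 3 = 6*a + 12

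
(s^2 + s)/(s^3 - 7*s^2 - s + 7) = s/(s^2 - 8*s + 7)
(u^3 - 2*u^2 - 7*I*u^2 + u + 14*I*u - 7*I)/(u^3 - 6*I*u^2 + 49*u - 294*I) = (u^2 - 2*u + 1)/(u^2 + I*u + 42)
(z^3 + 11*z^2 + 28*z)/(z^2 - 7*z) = (z^2 + 11*z + 28)/(z - 7)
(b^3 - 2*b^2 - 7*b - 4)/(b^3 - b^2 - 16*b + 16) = (b^2 + 2*b + 1)/(b^2 + 3*b - 4)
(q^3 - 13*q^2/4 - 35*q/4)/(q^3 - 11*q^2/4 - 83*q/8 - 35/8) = 2*q/(2*q + 1)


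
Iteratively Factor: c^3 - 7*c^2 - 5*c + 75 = (c + 3)*(c^2 - 10*c + 25) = (c - 5)*(c + 3)*(c - 5)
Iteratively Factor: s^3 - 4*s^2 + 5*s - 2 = (s - 1)*(s^2 - 3*s + 2) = (s - 2)*(s - 1)*(s - 1)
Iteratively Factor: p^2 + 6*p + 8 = (p + 2)*(p + 4)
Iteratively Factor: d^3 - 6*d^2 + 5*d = (d - 1)*(d^2 - 5*d) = d*(d - 1)*(d - 5)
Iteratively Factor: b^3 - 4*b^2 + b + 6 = (b - 2)*(b^2 - 2*b - 3) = (b - 2)*(b + 1)*(b - 3)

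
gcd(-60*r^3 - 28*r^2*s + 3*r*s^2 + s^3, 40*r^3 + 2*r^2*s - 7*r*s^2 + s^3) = 10*r^2 + 3*r*s - s^2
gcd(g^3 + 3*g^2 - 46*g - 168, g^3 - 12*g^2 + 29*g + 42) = g - 7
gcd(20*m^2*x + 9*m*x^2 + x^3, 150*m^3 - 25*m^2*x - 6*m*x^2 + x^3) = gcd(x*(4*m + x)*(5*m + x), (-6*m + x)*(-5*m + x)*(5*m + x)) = 5*m + x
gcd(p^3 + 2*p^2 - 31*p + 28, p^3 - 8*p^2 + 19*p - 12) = p^2 - 5*p + 4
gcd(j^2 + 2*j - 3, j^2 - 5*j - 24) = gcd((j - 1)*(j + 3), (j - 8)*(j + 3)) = j + 3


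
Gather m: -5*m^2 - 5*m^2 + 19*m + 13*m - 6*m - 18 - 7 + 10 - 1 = -10*m^2 + 26*m - 16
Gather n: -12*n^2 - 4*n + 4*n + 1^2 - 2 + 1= -12*n^2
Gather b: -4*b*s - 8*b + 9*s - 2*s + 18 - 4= b*(-4*s - 8) + 7*s + 14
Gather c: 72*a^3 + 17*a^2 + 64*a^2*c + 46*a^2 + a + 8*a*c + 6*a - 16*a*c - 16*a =72*a^3 + 63*a^2 - 9*a + c*(64*a^2 - 8*a)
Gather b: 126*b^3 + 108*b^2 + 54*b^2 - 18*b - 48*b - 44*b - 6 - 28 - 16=126*b^3 + 162*b^2 - 110*b - 50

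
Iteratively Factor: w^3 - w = (w - 1)*(w^2 + w) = w*(w - 1)*(w + 1)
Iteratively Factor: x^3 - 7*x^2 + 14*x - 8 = (x - 2)*(x^2 - 5*x + 4) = (x - 2)*(x - 1)*(x - 4)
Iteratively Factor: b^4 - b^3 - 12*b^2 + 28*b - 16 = (b + 4)*(b^3 - 5*b^2 + 8*b - 4) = (b - 1)*(b + 4)*(b^2 - 4*b + 4) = (b - 2)*(b - 1)*(b + 4)*(b - 2)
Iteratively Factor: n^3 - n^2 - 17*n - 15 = (n + 3)*(n^2 - 4*n - 5) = (n - 5)*(n + 3)*(n + 1)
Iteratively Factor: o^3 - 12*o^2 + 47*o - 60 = (o - 4)*(o^2 - 8*o + 15) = (o - 5)*(o - 4)*(o - 3)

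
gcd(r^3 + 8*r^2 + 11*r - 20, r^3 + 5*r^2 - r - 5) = r^2 + 4*r - 5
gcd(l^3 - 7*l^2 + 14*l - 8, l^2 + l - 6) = l - 2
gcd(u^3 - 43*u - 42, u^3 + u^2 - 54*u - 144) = u + 6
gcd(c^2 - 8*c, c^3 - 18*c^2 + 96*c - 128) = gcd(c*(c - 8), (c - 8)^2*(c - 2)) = c - 8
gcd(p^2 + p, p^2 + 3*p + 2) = p + 1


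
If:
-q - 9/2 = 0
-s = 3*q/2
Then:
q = -9/2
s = 27/4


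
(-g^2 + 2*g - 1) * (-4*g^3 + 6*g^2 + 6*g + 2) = 4*g^5 - 14*g^4 + 10*g^3 + 4*g^2 - 2*g - 2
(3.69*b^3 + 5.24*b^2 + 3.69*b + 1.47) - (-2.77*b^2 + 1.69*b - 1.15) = 3.69*b^3 + 8.01*b^2 + 2.0*b + 2.62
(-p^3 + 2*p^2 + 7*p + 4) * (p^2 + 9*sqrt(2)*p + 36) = -p^5 - 9*sqrt(2)*p^4 + 2*p^4 - 29*p^3 + 18*sqrt(2)*p^3 + 76*p^2 + 63*sqrt(2)*p^2 + 36*sqrt(2)*p + 252*p + 144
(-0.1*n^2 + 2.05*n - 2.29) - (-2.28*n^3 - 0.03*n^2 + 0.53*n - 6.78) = 2.28*n^3 - 0.07*n^2 + 1.52*n + 4.49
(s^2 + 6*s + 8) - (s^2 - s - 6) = 7*s + 14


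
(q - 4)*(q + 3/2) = q^2 - 5*q/2 - 6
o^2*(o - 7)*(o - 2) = o^4 - 9*o^3 + 14*o^2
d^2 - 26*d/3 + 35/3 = (d - 7)*(d - 5/3)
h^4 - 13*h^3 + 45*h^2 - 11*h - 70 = (h - 7)*(h - 5)*(h - 2)*(h + 1)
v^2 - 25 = (v - 5)*(v + 5)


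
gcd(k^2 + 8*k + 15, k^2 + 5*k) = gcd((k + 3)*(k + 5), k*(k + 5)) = k + 5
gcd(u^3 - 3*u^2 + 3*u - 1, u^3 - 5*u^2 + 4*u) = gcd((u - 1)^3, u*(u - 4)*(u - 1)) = u - 1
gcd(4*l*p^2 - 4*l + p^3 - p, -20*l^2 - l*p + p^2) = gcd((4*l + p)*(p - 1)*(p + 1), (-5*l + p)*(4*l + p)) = 4*l + p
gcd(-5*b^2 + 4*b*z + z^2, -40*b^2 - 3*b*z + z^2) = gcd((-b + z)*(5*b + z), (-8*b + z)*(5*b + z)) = 5*b + z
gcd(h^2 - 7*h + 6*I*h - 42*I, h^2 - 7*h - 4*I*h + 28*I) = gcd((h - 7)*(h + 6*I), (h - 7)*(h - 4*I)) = h - 7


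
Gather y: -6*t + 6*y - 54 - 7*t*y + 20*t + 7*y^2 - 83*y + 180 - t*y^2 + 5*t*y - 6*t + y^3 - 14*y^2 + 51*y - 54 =8*t + y^3 + y^2*(-t - 7) + y*(-2*t - 26) + 72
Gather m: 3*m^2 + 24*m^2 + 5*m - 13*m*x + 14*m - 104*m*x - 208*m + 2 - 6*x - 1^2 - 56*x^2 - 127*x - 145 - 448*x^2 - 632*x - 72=27*m^2 + m*(-117*x - 189) - 504*x^2 - 765*x - 216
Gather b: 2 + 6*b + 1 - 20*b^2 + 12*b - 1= -20*b^2 + 18*b + 2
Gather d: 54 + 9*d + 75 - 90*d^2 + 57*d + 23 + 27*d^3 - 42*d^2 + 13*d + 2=27*d^3 - 132*d^2 + 79*d + 154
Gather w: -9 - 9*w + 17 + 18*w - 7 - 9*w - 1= 0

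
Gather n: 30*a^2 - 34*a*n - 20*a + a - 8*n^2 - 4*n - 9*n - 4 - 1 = 30*a^2 - 19*a - 8*n^2 + n*(-34*a - 13) - 5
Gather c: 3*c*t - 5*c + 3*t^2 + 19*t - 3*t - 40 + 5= c*(3*t - 5) + 3*t^2 + 16*t - 35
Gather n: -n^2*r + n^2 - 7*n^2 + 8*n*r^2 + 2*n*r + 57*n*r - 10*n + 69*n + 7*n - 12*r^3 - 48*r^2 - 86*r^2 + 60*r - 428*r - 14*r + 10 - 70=n^2*(-r - 6) + n*(8*r^2 + 59*r + 66) - 12*r^3 - 134*r^2 - 382*r - 60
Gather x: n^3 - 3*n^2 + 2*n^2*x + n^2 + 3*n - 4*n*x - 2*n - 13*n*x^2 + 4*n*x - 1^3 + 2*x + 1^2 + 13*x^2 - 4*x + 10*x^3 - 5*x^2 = n^3 - 2*n^2 + n + 10*x^3 + x^2*(8 - 13*n) + x*(2*n^2 - 2)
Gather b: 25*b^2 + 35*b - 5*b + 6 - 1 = 25*b^2 + 30*b + 5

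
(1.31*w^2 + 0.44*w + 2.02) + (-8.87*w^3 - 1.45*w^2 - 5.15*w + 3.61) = -8.87*w^3 - 0.14*w^2 - 4.71*w + 5.63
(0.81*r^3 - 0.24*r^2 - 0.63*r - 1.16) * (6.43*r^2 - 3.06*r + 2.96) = 5.2083*r^5 - 4.0218*r^4 - 0.918899999999999*r^3 - 6.2414*r^2 + 1.6848*r - 3.4336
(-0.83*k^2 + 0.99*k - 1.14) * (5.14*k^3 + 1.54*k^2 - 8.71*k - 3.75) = -4.2662*k^5 + 3.8104*k^4 + 2.8943*k^3 - 7.266*k^2 + 6.2169*k + 4.275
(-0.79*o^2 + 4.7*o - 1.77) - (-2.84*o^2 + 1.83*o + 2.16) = 2.05*o^2 + 2.87*o - 3.93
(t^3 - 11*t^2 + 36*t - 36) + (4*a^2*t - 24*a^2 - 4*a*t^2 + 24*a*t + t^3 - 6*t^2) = 4*a^2*t - 24*a^2 - 4*a*t^2 + 24*a*t + 2*t^3 - 17*t^2 + 36*t - 36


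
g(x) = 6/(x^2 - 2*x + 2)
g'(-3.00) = 0.17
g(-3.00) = 0.35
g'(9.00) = -0.02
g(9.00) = 0.09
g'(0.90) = 1.18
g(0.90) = 5.94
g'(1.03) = -0.36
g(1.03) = 5.99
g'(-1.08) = 0.88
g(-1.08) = 1.13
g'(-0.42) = 1.87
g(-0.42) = 1.99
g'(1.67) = -3.83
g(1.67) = 4.14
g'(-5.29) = 0.05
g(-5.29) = 0.15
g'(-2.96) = 0.17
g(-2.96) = 0.36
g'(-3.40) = 0.13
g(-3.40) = 0.29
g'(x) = 6*(2 - 2*x)/(x^2 - 2*x + 2)^2 = 12*(1 - x)/(x^2 - 2*x + 2)^2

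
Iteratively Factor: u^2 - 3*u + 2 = (u - 2)*(u - 1)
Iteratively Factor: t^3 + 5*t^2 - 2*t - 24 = (t - 2)*(t^2 + 7*t + 12) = (t - 2)*(t + 4)*(t + 3)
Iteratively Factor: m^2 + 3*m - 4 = (m + 4)*(m - 1)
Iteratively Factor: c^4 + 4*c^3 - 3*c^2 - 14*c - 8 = (c + 1)*(c^3 + 3*c^2 - 6*c - 8) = (c + 1)^2*(c^2 + 2*c - 8) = (c + 1)^2*(c + 4)*(c - 2)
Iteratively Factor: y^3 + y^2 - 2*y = (y + 2)*(y^2 - y) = y*(y + 2)*(y - 1)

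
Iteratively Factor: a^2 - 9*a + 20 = (a - 5)*(a - 4)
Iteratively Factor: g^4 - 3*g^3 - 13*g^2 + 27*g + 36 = (g - 4)*(g^3 + g^2 - 9*g - 9) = (g - 4)*(g + 3)*(g^2 - 2*g - 3) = (g - 4)*(g - 3)*(g + 3)*(g + 1)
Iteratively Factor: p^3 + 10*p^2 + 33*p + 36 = (p + 4)*(p^2 + 6*p + 9) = (p + 3)*(p + 4)*(p + 3)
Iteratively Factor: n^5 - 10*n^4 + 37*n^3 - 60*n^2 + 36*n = (n - 2)*(n^4 - 8*n^3 + 21*n^2 - 18*n) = n*(n - 2)*(n^3 - 8*n^2 + 21*n - 18) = n*(n - 3)*(n - 2)*(n^2 - 5*n + 6) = n*(n - 3)^2*(n - 2)*(n - 2)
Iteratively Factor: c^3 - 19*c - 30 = (c + 2)*(c^2 - 2*c - 15) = (c + 2)*(c + 3)*(c - 5)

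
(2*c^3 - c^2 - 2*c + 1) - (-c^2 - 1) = 2*c^3 - 2*c + 2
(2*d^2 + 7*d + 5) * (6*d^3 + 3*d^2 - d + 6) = 12*d^5 + 48*d^4 + 49*d^3 + 20*d^2 + 37*d + 30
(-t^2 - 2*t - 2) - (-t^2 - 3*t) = t - 2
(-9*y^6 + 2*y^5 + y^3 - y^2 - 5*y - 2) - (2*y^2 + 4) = -9*y^6 + 2*y^5 + y^3 - 3*y^2 - 5*y - 6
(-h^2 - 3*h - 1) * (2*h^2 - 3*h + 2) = -2*h^4 - 3*h^3 + 5*h^2 - 3*h - 2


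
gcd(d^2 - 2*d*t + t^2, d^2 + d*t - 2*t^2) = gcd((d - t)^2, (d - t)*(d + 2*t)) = -d + t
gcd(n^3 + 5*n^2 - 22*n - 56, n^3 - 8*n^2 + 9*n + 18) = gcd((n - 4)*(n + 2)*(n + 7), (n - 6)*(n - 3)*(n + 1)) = 1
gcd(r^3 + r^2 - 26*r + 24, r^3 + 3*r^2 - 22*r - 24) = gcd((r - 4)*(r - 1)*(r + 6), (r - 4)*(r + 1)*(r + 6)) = r^2 + 2*r - 24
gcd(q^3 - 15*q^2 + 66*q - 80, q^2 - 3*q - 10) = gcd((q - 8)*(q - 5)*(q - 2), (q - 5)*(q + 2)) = q - 5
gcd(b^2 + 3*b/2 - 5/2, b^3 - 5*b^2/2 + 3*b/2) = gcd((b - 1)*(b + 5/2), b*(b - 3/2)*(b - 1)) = b - 1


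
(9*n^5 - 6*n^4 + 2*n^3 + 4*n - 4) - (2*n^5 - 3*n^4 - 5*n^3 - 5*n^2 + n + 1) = 7*n^5 - 3*n^4 + 7*n^3 + 5*n^2 + 3*n - 5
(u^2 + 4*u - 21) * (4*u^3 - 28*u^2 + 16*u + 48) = 4*u^5 - 12*u^4 - 180*u^3 + 700*u^2 - 144*u - 1008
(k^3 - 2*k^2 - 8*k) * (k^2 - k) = k^5 - 3*k^4 - 6*k^3 + 8*k^2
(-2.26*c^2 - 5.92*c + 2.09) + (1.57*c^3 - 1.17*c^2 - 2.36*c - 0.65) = 1.57*c^3 - 3.43*c^2 - 8.28*c + 1.44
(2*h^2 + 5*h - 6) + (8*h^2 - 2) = 10*h^2 + 5*h - 8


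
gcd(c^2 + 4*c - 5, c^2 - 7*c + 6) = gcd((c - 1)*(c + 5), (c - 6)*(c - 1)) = c - 1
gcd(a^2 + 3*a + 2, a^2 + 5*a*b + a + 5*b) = a + 1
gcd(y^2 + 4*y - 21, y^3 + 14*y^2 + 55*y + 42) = y + 7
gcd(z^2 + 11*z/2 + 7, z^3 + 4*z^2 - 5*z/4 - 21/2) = z^2 + 11*z/2 + 7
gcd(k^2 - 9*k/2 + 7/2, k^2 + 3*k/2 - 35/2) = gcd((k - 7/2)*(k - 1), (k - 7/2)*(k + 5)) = k - 7/2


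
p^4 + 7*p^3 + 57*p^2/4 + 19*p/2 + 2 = (p + 1/2)^2*(p + 2)*(p + 4)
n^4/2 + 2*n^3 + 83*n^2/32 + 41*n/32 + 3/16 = (n/2 + 1)*(n + 1/4)*(n + 3/4)*(n + 1)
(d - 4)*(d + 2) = d^2 - 2*d - 8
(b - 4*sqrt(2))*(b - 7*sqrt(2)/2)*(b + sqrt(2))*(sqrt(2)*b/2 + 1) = sqrt(2)*b^4/2 - 11*b^3/2 + 41*b + 28*sqrt(2)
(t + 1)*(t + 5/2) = t^2 + 7*t/2 + 5/2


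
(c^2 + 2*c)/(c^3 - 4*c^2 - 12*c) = 1/(c - 6)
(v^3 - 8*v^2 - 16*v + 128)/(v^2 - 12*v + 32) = v + 4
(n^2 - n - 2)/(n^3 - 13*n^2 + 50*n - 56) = (n + 1)/(n^2 - 11*n + 28)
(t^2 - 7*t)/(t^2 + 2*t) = (t - 7)/(t + 2)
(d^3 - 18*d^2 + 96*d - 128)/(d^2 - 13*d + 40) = (d^2 - 10*d + 16)/(d - 5)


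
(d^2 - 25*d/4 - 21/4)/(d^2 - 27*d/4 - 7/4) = (4*d + 3)/(4*d + 1)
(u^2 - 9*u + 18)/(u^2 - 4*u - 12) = (u - 3)/(u + 2)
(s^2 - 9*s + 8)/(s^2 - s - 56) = (s - 1)/(s + 7)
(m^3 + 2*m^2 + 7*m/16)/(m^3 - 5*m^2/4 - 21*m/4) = (m + 1/4)/(m - 3)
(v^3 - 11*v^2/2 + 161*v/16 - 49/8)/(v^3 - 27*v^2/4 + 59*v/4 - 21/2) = (v - 7/4)/(v - 3)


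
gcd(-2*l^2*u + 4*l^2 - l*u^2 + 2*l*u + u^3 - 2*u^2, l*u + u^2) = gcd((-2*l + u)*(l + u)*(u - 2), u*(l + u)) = l + u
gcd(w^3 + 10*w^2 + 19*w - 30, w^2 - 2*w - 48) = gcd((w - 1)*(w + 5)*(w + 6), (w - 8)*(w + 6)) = w + 6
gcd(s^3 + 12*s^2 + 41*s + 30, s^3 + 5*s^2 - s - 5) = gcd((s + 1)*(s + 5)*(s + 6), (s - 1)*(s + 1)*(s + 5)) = s^2 + 6*s + 5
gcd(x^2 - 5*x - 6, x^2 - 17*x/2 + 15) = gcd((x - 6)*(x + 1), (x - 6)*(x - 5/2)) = x - 6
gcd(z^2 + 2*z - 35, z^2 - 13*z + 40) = z - 5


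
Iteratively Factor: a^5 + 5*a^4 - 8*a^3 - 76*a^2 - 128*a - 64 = (a - 4)*(a^4 + 9*a^3 + 28*a^2 + 36*a + 16) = (a - 4)*(a + 1)*(a^3 + 8*a^2 + 20*a + 16) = (a - 4)*(a + 1)*(a + 2)*(a^2 + 6*a + 8) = (a - 4)*(a + 1)*(a + 2)^2*(a + 4)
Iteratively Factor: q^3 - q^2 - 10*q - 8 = (q - 4)*(q^2 + 3*q + 2) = (q - 4)*(q + 1)*(q + 2)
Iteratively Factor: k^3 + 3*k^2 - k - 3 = (k + 1)*(k^2 + 2*k - 3) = (k - 1)*(k + 1)*(k + 3)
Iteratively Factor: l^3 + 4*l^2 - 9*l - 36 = (l - 3)*(l^2 + 7*l + 12) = (l - 3)*(l + 3)*(l + 4)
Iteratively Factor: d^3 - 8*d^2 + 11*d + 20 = (d + 1)*(d^2 - 9*d + 20) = (d - 4)*(d + 1)*(d - 5)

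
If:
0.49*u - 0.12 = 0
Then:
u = 0.24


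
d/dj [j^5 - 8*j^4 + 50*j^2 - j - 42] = 5*j^4 - 32*j^3 + 100*j - 1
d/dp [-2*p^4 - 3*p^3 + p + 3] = -8*p^3 - 9*p^2 + 1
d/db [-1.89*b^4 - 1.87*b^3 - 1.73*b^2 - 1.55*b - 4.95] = -7.56*b^3 - 5.61*b^2 - 3.46*b - 1.55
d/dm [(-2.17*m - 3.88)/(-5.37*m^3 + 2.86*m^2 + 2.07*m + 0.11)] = (-23.3058*m^3 - 56.3006*m^2 + 22.1936*m + 7.7929)/(28.8369*m^6 - 30.7164*m^5 - 14.0522*m^4 + 10.659*m^3 + 4.9141*m^2 + 0.4554*m + 0.0121)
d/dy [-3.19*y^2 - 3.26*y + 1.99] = -6.38*y - 3.26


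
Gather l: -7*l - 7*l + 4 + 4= 8 - 14*l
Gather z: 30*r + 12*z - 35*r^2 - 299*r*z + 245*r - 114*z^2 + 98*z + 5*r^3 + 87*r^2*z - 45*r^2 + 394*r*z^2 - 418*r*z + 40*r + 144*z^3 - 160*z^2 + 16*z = 5*r^3 - 80*r^2 + 315*r + 144*z^3 + z^2*(394*r - 274) + z*(87*r^2 - 717*r + 126)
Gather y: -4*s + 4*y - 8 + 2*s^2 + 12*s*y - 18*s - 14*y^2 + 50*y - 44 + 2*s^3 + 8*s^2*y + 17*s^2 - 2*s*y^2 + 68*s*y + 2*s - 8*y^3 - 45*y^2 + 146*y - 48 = 2*s^3 + 19*s^2 - 20*s - 8*y^3 + y^2*(-2*s - 59) + y*(8*s^2 + 80*s + 200) - 100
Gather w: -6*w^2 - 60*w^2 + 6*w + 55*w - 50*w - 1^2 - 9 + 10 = -66*w^2 + 11*w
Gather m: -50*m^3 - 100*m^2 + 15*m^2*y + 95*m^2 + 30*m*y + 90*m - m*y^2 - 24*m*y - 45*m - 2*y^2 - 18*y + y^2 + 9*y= -50*m^3 + m^2*(15*y - 5) + m*(-y^2 + 6*y + 45) - y^2 - 9*y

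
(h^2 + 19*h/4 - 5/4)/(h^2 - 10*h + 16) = (4*h^2 + 19*h - 5)/(4*(h^2 - 10*h + 16))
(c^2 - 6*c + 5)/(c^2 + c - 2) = (c - 5)/(c + 2)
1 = 1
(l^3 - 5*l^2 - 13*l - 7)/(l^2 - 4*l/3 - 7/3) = 3*(l^2 - 6*l - 7)/(3*l - 7)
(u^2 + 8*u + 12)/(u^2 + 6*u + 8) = (u + 6)/(u + 4)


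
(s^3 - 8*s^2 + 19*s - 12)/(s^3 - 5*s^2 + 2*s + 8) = (s^2 - 4*s + 3)/(s^2 - s - 2)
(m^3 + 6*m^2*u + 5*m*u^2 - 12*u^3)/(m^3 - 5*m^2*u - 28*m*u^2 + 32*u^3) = (-m - 3*u)/(-m + 8*u)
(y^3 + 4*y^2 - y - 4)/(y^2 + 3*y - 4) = y + 1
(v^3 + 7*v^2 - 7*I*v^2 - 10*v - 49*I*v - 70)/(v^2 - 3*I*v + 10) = (v^2 + v*(7 - 2*I) - 14*I)/(v + 2*I)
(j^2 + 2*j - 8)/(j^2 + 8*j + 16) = (j - 2)/(j + 4)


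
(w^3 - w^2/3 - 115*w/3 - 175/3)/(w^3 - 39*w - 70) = (w + 5/3)/(w + 2)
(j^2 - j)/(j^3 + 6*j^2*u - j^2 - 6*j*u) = 1/(j + 6*u)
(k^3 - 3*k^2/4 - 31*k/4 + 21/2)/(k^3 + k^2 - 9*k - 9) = (4*k^2 - 15*k + 14)/(4*(k^2 - 2*k - 3))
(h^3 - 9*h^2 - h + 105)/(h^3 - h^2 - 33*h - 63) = (h - 5)/(h + 3)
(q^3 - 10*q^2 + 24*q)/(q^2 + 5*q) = (q^2 - 10*q + 24)/(q + 5)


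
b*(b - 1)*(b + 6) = b^3 + 5*b^2 - 6*b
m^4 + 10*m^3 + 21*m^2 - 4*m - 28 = (m - 1)*(m + 2)^2*(m + 7)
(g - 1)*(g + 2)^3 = g^4 + 5*g^3 + 6*g^2 - 4*g - 8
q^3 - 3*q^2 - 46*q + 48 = (q - 8)*(q - 1)*(q + 6)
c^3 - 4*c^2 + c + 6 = (c - 3)*(c - 2)*(c + 1)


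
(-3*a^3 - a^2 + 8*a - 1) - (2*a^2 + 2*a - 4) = -3*a^3 - 3*a^2 + 6*a + 3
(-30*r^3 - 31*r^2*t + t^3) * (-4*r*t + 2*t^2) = 120*r^4*t + 64*r^3*t^2 - 62*r^2*t^3 - 4*r*t^4 + 2*t^5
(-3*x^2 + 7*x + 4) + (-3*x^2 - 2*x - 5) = -6*x^2 + 5*x - 1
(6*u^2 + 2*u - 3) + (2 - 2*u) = 6*u^2 - 1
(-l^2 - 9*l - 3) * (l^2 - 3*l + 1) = -l^4 - 6*l^3 + 23*l^2 - 3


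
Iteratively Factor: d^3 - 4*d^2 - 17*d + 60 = (d - 5)*(d^2 + d - 12) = (d - 5)*(d - 3)*(d + 4)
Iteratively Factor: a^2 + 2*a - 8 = (a + 4)*(a - 2)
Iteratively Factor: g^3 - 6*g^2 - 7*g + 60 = (g - 5)*(g^2 - g - 12) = (g - 5)*(g - 4)*(g + 3)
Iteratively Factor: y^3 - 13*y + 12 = (y - 1)*(y^2 + y - 12) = (y - 3)*(y - 1)*(y + 4)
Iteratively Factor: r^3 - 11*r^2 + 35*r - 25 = (r - 5)*(r^2 - 6*r + 5) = (r - 5)*(r - 1)*(r - 5)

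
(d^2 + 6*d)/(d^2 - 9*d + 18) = d*(d + 6)/(d^2 - 9*d + 18)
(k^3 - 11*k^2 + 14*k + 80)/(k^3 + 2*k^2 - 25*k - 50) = (k - 8)/(k + 5)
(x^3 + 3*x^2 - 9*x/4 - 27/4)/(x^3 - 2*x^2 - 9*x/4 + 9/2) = (x + 3)/(x - 2)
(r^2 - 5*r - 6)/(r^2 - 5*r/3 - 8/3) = 3*(r - 6)/(3*r - 8)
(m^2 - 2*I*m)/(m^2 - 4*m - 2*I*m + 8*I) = m/(m - 4)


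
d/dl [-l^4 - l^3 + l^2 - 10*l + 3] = -4*l^3 - 3*l^2 + 2*l - 10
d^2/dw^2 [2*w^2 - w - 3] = 4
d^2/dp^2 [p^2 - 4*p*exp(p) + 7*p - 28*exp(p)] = -4*p*exp(p) - 36*exp(p) + 2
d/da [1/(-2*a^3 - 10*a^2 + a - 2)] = (6*a^2 + 20*a - 1)/(2*a^3 + 10*a^2 - a + 2)^2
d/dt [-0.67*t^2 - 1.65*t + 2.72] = -1.34*t - 1.65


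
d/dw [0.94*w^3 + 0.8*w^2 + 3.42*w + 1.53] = 2.82*w^2 + 1.6*w + 3.42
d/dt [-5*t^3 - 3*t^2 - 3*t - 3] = -15*t^2 - 6*t - 3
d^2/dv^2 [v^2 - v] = 2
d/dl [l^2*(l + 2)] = l*(3*l + 4)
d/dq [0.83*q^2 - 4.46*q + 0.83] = 1.66*q - 4.46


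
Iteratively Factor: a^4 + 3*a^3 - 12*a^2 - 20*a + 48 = (a + 3)*(a^3 - 12*a + 16) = (a - 2)*(a + 3)*(a^2 + 2*a - 8) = (a - 2)^2*(a + 3)*(a + 4)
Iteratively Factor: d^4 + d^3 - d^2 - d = (d)*(d^3 + d^2 - d - 1) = d*(d - 1)*(d^2 + 2*d + 1) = d*(d - 1)*(d + 1)*(d + 1)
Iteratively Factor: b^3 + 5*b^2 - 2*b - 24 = (b + 4)*(b^2 + b - 6) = (b + 3)*(b + 4)*(b - 2)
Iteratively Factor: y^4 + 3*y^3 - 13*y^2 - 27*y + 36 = (y - 3)*(y^3 + 6*y^2 + 5*y - 12) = (y - 3)*(y + 4)*(y^2 + 2*y - 3) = (y - 3)*(y + 3)*(y + 4)*(y - 1)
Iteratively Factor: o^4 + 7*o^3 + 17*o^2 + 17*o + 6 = (o + 2)*(o^3 + 5*o^2 + 7*o + 3) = (o + 1)*(o + 2)*(o^2 + 4*o + 3) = (o + 1)^2*(o + 2)*(o + 3)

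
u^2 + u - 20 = (u - 4)*(u + 5)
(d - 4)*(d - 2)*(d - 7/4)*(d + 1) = d^4 - 27*d^3/4 + 43*d^2/4 + 9*d/2 - 14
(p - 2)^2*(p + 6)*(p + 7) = p^4 + 9*p^3 - 6*p^2 - 116*p + 168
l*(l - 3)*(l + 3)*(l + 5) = l^4 + 5*l^3 - 9*l^2 - 45*l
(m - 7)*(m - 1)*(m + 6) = m^3 - 2*m^2 - 41*m + 42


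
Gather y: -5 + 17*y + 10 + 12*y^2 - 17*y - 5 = 12*y^2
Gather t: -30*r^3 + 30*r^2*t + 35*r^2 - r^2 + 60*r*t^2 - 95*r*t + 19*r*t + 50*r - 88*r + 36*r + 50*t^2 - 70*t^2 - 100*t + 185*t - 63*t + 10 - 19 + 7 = -30*r^3 + 34*r^2 - 2*r + t^2*(60*r - 20) + t*(30*r^2 - 76*r + 22) - 2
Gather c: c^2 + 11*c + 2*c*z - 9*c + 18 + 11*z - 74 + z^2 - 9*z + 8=c^2 + c*(2*z + 2) + z^2 + 2*z - 48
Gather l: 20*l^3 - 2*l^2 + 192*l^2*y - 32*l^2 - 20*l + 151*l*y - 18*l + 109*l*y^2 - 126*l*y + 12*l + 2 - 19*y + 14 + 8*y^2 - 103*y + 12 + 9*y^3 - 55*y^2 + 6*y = 20*l^3 + l^2*(192*y - 34) + l*(109*y^2 + 25*y - 26) + 9*y^3 - 47*y^2 - 116*y + 28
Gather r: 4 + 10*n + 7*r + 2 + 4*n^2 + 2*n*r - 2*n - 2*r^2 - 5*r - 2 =4*n^2 + 8*n - 2*r^2 + r*(2*n + 2) + 4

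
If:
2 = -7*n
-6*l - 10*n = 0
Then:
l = 10/21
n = -2/7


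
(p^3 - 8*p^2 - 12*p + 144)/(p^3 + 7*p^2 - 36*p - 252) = (p^2 - 2*p - 24)/(p^2 + 13*p + 42)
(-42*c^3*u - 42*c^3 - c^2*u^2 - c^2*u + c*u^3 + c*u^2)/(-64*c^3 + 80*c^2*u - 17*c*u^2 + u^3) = c*(42*c^2*u + 42*c^2 + c*u^2 + c*u - u^3 - u^2)/(64*c^3 - 80*c^2*u + 17*c*u^2 - u^3)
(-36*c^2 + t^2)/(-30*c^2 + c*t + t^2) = (-6*c + t)/(-5*c + t)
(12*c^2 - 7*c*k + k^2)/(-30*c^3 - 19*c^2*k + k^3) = (-12*c^2 + 7*c*k - k^2)/(30*c^3 + 19*c^2*k - k^3)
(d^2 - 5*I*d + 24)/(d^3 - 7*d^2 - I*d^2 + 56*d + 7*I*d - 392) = (d + 3*I)/(d^2 + 7*d*(-1 + I) - 49*I)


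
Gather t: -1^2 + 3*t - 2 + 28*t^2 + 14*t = 28*t^2 + 17*t - 3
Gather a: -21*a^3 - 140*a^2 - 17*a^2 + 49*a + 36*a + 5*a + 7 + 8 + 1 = -21*a^3 - 157*a^2 + 90*a + 16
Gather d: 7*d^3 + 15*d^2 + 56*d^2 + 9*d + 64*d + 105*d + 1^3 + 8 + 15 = 7*d^3 + 71*d^2 + 178*d + 24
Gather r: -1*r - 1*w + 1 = -r - w + 1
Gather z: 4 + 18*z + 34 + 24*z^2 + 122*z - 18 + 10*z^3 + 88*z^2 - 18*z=10*z^3 + 112*z^2 + 122*z + 20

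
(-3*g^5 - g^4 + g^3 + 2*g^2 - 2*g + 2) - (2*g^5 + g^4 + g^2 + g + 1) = -5*g^5 - 2*g^4 + g^3 + g^2 - 3*g + 1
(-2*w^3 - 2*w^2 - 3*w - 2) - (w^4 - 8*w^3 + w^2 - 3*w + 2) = -w^4 + 6*w^3 - 3*w^2 - 4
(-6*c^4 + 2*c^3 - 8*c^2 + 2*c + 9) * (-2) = 12*c^4 - 4*c^3 + 16*c^2 - 4*c - 18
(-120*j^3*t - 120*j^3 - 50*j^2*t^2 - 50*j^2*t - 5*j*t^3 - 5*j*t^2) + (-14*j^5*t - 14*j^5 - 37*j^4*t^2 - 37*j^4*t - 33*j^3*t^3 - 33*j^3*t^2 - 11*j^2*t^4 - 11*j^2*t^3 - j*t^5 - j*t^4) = -14*j^5*t - 14*j^5 - 37*j^4*t^2 - 37*j^4*t - 33*j^3*t^3 - 33*j^3*t^2 - 120*j^3*t - 120*j^3 - 11*j^2*t^4 - 11*j^2*t^3 - 50*j^2*t^2 - 50*j^2*t - j*t^5 - j*t^4 - 5*j*t^3 - 5*j*t^2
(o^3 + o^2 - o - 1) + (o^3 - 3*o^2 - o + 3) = 2*o^3 - 2*o^2 - 2*o + 2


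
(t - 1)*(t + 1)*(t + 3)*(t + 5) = t^4 + 8*t^3 + 14*t^2 - 8*t - 15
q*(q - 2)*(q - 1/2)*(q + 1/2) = q^4 - 2*q^3 - q^2/4 + q/2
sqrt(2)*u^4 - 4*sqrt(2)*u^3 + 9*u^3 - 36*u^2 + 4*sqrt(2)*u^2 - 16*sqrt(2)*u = u*(u - 4)*(u + 4*sqrt(2))*(sqrt(2)*u + 1)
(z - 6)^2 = z^2 - 12*z + 36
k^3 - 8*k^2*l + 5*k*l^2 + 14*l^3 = (k - 7*l)*(k - 2*l)*(k + l)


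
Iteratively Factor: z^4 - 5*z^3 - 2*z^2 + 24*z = (z - 3)*(z^3 - 2*z^2 - 8*z) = z*(z - 3)*(z^2 - 2*z - 8) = z*(z - 3)*(z + 2)*(z - 4)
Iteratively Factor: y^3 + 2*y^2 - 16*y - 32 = (y + 4)*(y^2 - 2*y - 8) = (y + 2)*(y + 4)*(y - 4)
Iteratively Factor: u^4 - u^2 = (u)*(u^3 - u) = u*(u - 1)*(u^2 + u) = u*(u - 1)*(u + 1)*(u)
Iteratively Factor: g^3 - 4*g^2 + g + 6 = (g - 3)*(g^2 - g - 2) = (g - 3)*(g + 1)*(g - 2)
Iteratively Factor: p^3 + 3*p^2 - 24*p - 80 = (p + 4)*(p^2 - p - 20) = (p - 5)*(p + 4)*(p + 4)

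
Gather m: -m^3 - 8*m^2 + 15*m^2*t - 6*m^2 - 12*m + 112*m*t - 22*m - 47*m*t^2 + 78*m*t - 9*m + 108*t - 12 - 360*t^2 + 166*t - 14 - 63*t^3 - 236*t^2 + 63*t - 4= -m^3 + m^2*(15*t - 14) + m*(-47*t^2 + 190*t - 43) - 63*t^3 - 596*t^2 + 337*t - 30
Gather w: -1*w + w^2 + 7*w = w^2 + 6*w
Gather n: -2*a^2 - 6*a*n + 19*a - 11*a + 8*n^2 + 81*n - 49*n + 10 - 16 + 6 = -2*a^2 + 8*a + 8*n^2 + n*(32 - 6*a)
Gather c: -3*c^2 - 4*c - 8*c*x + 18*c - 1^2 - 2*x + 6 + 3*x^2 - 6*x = -3*c^2 + c*(14 - 8*x) + 3*x^2 - 8*x + 5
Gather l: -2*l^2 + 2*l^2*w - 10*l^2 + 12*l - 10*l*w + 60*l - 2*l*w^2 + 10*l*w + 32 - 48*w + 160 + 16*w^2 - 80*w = l^2*(2*w - 12) + l*(72 - 2*w^2) + 16*w^2 - 128*w + 192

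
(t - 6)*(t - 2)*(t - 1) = t^3 - 9*t^2 + 20*t - 12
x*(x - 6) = x^2 - 6*x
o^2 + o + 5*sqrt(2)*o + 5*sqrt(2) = (o + 1)*(o + 5*sqrt(2))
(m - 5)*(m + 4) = m^2 - m - 20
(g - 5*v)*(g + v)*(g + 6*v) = g^3 + 2*g^2*v - 29*g*v^2 - 30*v^3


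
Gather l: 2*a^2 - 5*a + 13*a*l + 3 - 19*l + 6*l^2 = 2*a^2 - 5*a + 6*l^2 + l*(13*a - 19) + 3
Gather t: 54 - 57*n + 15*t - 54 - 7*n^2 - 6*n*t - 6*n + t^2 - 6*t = -7*n^2 - 63*n + t^2 + t*(9 - 6*n)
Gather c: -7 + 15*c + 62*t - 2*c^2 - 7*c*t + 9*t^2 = -2*c^2 + c*(15 - 7*t) + 9*t^2 + 62*t - 7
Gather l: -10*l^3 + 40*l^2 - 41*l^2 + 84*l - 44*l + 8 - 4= -10*l^3 - l^2 + 40*l + 4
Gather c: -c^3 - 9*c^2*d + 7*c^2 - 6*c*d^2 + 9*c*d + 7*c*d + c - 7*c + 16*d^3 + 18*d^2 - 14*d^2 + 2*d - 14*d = -c^3 + c^2*(7 - 9*d) + c*(-6*d^2 + 16*d - 6) + 16*d^3 + 4*d^2 - 12*d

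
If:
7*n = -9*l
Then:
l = -7*n/9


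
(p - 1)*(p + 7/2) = p^2 + 5*p/2 - 7/2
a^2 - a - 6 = (a - 3)*(a + 2)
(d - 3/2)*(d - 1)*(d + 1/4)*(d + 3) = d^4 + 3*d^3/4 - 47*d^2/8 + 3*d + 9/8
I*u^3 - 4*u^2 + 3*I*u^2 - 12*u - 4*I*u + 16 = (u + 4)*(u + 4*I)*(I*u - I)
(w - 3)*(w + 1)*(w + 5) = w^3 + 3*w^2 - 13*w - 15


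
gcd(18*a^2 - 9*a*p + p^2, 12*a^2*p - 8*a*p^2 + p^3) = -6*a + p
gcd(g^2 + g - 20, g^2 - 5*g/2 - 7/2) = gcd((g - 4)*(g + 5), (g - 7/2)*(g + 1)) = 1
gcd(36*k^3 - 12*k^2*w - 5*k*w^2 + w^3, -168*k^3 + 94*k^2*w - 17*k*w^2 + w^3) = -6*k + w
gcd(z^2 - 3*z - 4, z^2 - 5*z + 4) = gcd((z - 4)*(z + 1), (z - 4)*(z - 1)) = z - 4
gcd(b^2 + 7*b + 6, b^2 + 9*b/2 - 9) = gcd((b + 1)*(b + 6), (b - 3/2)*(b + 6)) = b + 6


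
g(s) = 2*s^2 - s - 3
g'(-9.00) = -37.00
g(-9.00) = 168.00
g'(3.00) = 11.00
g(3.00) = 12.00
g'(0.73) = 1.92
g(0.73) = -2.66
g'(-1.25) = -6.00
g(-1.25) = 1.38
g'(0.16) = -0.36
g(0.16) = -3.11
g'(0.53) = 1.12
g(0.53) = -2.97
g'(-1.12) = -5.48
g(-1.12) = 0.63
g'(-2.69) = -11.76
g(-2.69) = 14.16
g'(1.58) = 5.32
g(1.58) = 0.41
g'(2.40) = 8.60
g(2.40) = 6.12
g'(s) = 4*s - 1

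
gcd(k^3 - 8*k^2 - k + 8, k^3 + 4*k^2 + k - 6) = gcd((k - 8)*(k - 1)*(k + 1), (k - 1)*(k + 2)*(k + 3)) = k - 1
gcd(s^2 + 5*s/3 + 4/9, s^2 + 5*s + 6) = 1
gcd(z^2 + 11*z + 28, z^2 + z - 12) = z + 4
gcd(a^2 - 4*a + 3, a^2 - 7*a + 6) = a - 1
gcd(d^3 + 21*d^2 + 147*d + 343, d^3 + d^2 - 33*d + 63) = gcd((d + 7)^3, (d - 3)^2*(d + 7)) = d + 7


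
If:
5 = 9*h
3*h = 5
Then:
No Solution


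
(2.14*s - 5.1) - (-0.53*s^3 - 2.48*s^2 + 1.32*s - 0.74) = 0.53*s^3 + 2.48*s^2 + 0.82*s - 4.36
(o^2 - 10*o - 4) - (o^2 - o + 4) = -9*o - 8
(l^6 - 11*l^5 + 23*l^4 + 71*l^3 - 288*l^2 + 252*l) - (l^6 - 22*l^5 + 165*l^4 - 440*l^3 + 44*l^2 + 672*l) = 11*l^5 - 142*l^4 + 511*l^3 - 332*l^2 - 420*l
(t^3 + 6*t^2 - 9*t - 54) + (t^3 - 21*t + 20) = 2*t^3 + 6*t^2 - 30*t - 34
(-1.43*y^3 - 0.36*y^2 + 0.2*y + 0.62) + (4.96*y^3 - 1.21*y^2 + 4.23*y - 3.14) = 3.53*y^3 - 1.57*y^2 + 4.43*y - 2.52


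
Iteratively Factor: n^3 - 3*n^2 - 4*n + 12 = (n - 2)*(n^2 - n - 6) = (n - 2)*(n + 2)*(n - 3)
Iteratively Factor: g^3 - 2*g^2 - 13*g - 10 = (g + 1)*(g^2 - 3*g - 10) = (g + 1)*(g + 2)*(g - 5)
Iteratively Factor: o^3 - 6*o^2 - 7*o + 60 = (o - 4)*(o^2 - 2*o - 15) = (o - 4)*(o + 3)*(o - 5)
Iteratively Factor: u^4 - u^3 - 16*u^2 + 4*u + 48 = (u - 4)*(u^3 + 3*u^2 - 4*u - 12) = (u - 4)*(u + 2)*(u^2 + u - 6) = (u - 4)*(u + 2)*(u + 3)*(u - 2)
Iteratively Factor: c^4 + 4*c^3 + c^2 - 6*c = (c)*(c^3 + 4*c^2 + c - 6) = c*(c - 1)*(c^2 + 5*c + 6) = c*(c - 1)*(c + 2)*(c + 3)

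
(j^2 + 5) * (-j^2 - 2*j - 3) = -j^4 - 2*j^3 - 8*j^2 - 10*j - 15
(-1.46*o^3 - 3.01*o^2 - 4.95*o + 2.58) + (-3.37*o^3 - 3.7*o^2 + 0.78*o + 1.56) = -4.83*o^3 - 6.71*o^2 - 4.17*o + 4.14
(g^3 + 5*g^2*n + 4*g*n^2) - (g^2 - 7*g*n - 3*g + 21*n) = g^3 + 5*g^2*n - g^2 + 4*g*n^2 + 7*g*n + 3*g - 21*n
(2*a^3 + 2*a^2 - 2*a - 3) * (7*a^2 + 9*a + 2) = 14*a^5 + 32*a^4 + 8*a^3 - 35*a^2 - 31*a - 6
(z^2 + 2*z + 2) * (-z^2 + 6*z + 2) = -z^4 + 4*z^3 + 12*z^2 + 16*z + 4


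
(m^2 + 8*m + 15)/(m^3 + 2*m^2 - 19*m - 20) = (m + 3)/(m^2 - 3*m - 4)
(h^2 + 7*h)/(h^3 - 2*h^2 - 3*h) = (h + 7)/(h^2 - 2*h - 3)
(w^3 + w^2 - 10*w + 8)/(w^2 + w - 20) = (w^3 + w^2 - 10*w + 8)/(w^2 + w - 20)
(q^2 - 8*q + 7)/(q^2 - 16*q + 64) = (q^2 - 8*q + 7)/(q^2 - 16*q + 64)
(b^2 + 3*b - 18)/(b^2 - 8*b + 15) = (b + 6)/(b - 5)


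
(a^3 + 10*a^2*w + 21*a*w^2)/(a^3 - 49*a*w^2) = (-a - 3*w)/(-a + 7*w)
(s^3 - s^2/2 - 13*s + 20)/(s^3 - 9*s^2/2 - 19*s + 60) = (s - 2)/(s - 6)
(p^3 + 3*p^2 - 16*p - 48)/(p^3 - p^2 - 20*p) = (p^2 - p - 12)/(p*(p - 5))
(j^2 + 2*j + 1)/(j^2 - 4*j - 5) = (j + 1)/(j - 5)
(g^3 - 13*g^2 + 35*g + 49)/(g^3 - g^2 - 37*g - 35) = (g - 7)/(g + 5)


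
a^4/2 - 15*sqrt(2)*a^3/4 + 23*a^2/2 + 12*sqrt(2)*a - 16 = (a/2 + sqrt(2)/2)*(a - 4*sqrt(2))^2*(a - sqrt(2)/2)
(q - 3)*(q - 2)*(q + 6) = q^3 + q^2 - 24*q + 36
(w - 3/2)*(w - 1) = w^2 - 5*w/2 + 3/2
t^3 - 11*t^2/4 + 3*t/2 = t*(t - 2)*(t - 3/4)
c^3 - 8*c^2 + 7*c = c*(c - 7)*(c - 1)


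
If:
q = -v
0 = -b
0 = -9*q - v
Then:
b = 0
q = 0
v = 0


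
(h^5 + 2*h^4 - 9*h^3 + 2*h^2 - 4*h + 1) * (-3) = -3*h^5 - 6*h^4 + 27*h^3 - 6*h^2 + 12*h - 3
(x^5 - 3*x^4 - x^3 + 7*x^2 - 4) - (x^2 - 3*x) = x^5 - 3*x^4 - x^3 + 6*x^2 + 3*x - 4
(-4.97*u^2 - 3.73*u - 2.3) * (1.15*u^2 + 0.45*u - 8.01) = -5.7155*u^4 - 6.526*u^3 + 35.4862*u^2 + 28.8423*u + 18.423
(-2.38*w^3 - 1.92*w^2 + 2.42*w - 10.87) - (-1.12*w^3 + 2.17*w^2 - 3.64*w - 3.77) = -1.26*w^3 - 4.09*w^2 + 6.06*w - 7.1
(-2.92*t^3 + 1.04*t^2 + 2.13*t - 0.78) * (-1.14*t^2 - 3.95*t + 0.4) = 3.3288*t^5 + 10.3484*t^4 - 7.7042*t^3 - 7.1083*t^2 + 3.933*t - 0.312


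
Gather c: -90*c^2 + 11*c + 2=-90*c^2 + 11*c + 2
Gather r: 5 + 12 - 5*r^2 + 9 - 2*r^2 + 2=28 - 7*r^2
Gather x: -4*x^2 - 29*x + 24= -4*x^2 - 29*x + 24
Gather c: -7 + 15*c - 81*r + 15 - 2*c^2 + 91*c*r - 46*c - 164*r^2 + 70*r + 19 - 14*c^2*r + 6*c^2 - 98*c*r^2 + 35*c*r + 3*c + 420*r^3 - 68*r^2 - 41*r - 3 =c^2*(4 - 14*r) + c*(-98*r^2 + 126*r - 28) + 420*r^3 - 232*r^2 - 52*r + 24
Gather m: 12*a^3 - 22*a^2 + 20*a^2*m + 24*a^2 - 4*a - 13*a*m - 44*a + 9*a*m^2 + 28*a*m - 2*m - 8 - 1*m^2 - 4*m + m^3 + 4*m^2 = 12*a^3 + 2*a^2 - 48*a + m^3 + m^2*(9*a + 3) + m*(20*a^2 + 15*a - 6) - 8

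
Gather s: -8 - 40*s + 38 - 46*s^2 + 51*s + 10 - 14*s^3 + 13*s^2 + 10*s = -14*s^3 - 33*s^2 + 21*s + 40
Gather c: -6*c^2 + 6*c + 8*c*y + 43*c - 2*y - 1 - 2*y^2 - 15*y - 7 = -6*c^2 + c*(8*y + 49) - 2*y^2 - 17*y - 8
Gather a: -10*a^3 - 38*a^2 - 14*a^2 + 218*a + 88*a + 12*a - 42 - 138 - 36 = -10*a^3 - 52*a^2 + 318*a - 216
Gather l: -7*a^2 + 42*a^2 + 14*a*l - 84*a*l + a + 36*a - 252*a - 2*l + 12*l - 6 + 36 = 35*a^2 - 215*a + l*(10 - 70*a) + 30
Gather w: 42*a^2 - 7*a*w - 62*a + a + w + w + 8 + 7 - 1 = 42*a^2 - 61*a + w*(2 - 7*a) + 14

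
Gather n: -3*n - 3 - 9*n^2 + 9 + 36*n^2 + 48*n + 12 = 27*n^2 + 45*n + 18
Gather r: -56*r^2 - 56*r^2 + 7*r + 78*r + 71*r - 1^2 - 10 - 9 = -112*r^2 + 156*r - 20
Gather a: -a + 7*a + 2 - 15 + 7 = 6*a - 6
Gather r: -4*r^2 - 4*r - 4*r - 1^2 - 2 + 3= -4*r^2 - 8*r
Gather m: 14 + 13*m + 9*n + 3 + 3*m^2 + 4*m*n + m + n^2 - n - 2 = 3*m^2 + m*(4*n + 14) + n^2 + 8*n + 15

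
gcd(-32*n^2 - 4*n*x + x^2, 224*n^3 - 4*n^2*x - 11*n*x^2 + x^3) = -32*n^2 - 4*n*x + x^2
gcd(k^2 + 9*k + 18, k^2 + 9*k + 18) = k^2 + 9*k + 18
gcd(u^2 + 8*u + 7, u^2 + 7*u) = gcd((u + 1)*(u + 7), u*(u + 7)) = u + 7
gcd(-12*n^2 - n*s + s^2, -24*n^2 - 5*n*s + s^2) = 3*n + s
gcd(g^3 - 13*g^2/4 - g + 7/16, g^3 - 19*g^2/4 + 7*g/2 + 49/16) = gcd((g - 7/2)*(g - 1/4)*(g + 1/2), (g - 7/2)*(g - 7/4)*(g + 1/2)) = g^2 - 3*g - 7/4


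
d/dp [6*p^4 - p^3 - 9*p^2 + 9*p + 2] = 24*p^3 - 3*p^2 - 18*p + 9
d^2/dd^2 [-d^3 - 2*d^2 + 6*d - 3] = -6*d - 4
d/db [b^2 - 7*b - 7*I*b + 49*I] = 2*b - 7 - 7*I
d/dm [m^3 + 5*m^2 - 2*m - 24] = 3*m^2 + 10*m - 2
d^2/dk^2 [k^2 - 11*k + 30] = 2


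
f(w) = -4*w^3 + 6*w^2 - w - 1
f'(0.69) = 1.57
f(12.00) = -6061.00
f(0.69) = -0.15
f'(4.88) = -228.21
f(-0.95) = 8.79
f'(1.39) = -7.51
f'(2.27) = -35.59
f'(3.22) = -86.78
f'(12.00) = -1585.00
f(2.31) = -20.60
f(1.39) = -1.54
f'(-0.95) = -23.23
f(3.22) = -75.55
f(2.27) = -19.14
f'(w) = -12*w^2 + 12*w - 1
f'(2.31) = -37.31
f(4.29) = -210.68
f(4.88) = -327.85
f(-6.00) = 1085.00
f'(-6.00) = -505.00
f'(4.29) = -170.37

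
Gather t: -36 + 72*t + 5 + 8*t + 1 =80*t - 30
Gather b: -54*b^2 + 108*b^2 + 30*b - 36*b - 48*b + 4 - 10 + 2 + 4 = 54*b^2 - 54*b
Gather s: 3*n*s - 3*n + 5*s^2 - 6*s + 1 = -3*n + 5*s^2 + s*(3*n - 6) + 1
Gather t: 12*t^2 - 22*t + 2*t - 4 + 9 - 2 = 12*t^2 - 20*t + 3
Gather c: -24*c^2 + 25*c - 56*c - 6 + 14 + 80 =-24*c^2 - 31*c + 88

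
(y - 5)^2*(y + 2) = y^3 - 8*y^2 + 5*y + 50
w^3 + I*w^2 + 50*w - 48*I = (w - 6*I)*(w - I)*(w + 8*I)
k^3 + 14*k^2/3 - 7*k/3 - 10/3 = (k - 1)*(k + 2/3)*(k + 5)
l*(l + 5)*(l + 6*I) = l^3 + 5*l^2 + 6*I*l^2 + 30*I*l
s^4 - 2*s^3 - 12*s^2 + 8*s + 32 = (s - 4)*(s - 2)*(s + 2)^2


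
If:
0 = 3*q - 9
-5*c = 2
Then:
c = -2/5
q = 3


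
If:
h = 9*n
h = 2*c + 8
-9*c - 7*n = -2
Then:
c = -2/5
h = 36/5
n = 4/5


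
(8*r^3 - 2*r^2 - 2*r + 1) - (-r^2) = 8*r^3 - r^2 - 2*r + 1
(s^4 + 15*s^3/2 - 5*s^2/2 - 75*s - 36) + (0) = s^4 + 15*s^3/2 - 5*s^2/2 - 75*s - 36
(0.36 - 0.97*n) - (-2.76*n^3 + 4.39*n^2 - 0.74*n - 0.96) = 2.76*n^3 - 4.39*n^2 - 0.23*n + 1.32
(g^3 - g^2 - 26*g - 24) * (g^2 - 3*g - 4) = g^5 - 4*g^4 - 27*g^3 + 58*g^2 + 176*g + 96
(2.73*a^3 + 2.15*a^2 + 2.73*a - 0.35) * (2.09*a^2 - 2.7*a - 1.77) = 5.7057*a^5 - 2.8775*a^4 - 4.9314*a^3 - 11.908*a^2 - 3.8871*a + 0.6195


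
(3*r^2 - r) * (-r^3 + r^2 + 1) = -3*r^5 + 4*r^4 - r^3 + 3*r^2 - r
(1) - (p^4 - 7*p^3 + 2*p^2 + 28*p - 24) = -p^4 + 7*p^3 - 2*p^2 - 28*p + 25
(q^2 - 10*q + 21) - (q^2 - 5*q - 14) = 35 - 5*q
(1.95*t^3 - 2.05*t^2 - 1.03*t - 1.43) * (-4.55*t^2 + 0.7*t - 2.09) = -8.8725*t^5 + 10.6925*t^4 - 0.824*t^3 + 10.07*t^2 + 1.1517*t + 2.9887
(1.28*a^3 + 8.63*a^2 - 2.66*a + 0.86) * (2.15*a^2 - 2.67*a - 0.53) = 2.752*a^5 + 15.1369*a^4 - 29.4395*a^3 + 4.3773*a^2 - 0.8864*a - 0.4558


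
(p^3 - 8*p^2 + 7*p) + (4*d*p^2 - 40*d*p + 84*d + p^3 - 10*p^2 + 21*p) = 4*d*p^2 - 40*d*p + 84*d + 2*p^3 - 18*p^2 + 28*p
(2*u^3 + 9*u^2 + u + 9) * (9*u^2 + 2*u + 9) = 18*u^5 + 85*u^4 + 45*u^3 + 164*u^2 + 27*u + 81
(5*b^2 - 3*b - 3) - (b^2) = 4*b^2 - 3*b - 3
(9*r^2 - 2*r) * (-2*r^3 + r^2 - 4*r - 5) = -18*r^5 + 13*r^4 - 38*r^3 - 37*r^2 + 10*r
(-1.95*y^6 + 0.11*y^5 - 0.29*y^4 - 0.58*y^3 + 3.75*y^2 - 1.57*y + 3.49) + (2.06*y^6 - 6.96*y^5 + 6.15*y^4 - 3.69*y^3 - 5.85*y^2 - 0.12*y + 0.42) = 0.11*y^6 - 6.85*y^5 + 5.86*y^4 - 4.27*y^3 - 2.1*y^2 - 1.69*y + 3.91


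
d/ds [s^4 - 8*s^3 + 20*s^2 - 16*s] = 4*s^3 - 24*s^2 + 40*s - 16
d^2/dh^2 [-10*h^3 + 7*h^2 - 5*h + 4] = 14 - 60*h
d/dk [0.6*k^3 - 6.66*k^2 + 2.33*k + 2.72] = 1.8*k^2 - 13.32*k + 2.33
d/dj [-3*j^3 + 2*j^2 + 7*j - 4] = -9*j^2 + 4*j + 7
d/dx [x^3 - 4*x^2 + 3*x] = 3*x^2 - 8*x + 3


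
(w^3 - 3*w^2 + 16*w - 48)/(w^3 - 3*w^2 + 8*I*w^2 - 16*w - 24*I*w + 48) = (w - 4*I)/(w + 4*I)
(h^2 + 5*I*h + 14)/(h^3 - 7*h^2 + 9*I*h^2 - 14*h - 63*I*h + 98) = (h - 2*I)/(h^2 + h*(-7 + 2*I) - 14*I)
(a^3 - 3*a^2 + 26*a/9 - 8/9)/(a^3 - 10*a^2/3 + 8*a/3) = (3*a^2 - 5*a + 2)/(3*a*(a - 2))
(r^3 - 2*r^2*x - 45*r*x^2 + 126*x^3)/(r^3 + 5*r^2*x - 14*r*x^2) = (-r^2 + 9*r*x - 18*x^2)/(r*(-r + 2*x))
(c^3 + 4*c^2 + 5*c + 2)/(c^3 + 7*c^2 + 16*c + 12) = (c^2 + 2*c + 1)/(c^2 + 5*c + 6)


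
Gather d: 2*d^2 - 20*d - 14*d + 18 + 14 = 2*d^2 - 34*d + 32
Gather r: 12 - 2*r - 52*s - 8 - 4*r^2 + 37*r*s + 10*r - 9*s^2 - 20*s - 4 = -4*r^2 + r*(37*s + 8) - 9*s^2 - 72*s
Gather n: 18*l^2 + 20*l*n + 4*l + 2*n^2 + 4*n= 18*l^2 + 4*l + 2*n^2 + n*(20*l + 4)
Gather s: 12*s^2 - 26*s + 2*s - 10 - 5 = 12*s^2 - 24*s - 15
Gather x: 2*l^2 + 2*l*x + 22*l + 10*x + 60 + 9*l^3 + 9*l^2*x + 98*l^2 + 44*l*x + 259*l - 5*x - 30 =9*l^3 + 100*l^2 + 281*l + x*(9*l^2 + 46*l + 5) + 30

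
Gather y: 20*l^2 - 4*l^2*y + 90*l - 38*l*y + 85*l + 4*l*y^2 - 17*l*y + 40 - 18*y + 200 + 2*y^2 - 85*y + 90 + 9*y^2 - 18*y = 20*l^2 + 175*l + y^2*(4*l + 11) + y*(-4*l^2 - 55*l - 121) + 330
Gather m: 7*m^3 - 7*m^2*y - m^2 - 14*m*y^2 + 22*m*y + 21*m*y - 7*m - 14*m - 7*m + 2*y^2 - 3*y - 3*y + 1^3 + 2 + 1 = 7*m^3 + m^2*(-7*y - 1) + m*(-14*y^2 + 43*y - 28) + 2*y^2 - 6*y + 4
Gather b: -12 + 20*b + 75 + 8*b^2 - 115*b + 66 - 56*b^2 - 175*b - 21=-48*b^2 - 270*b + 108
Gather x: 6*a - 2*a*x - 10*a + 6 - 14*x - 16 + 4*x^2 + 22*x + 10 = -4*a + 4*x^2 + x*(8 - 2*a)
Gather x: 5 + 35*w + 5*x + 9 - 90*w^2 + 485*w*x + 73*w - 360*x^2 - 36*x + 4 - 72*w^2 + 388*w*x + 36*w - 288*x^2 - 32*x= -162*w^2 + 144*w - 648*x^2 + x*(873*w - 63) + 18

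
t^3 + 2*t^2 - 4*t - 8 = (t - 2)*(t + 2)^2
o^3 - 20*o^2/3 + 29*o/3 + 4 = (o - 4)*(o - 3)*(o + 1/3)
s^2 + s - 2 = (s - 1)*(s + 2)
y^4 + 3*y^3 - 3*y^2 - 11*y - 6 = (y - 2)*(y + 1)^2*(y + 3)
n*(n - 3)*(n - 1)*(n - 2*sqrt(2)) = n^4 - 4*n^3 - 2*sqrt(2)*n^3 + 3*n^2 + 8*sqrt(2)*n^2 - 6*sqrt(2)*n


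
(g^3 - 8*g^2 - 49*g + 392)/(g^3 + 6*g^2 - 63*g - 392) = (g - 7)/(g + 7)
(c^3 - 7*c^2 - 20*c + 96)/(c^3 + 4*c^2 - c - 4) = (c^2 - 11*c + 24)/(c^2 - 1)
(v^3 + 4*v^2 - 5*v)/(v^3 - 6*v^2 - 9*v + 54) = v*(v^2 + 4*v - 5)/(v^3 - 6*v^2 - 9*v + 54)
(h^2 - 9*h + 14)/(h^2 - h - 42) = (h - 2)/(h + 6)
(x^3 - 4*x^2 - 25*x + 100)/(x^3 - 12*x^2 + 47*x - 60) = (x + 5)/(x - 3)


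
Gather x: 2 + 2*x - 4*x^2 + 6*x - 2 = -4*x^2 + 8*x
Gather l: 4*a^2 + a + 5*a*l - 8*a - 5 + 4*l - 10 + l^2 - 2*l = 4*a^2 - 7*a + l^2 + l*(5*a + 2) - 15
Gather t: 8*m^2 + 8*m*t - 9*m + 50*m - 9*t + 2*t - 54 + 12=8*m^2 + 41*m + t*(8*m - 7) - 42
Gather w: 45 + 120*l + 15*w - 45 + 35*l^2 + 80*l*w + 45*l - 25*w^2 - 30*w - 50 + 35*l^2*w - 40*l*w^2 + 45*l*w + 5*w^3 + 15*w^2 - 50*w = 35*l^2 + 165*l + 5*w^3 + w^2*(-40*l - 10) + w*(35*l^2 + 125*l - 65) - 50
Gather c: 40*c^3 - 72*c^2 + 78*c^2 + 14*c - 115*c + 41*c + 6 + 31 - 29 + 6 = 40*c^3 + 6*c^2 - 60*c + 14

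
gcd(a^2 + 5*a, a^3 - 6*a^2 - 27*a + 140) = a + 5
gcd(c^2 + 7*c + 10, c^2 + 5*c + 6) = c + 2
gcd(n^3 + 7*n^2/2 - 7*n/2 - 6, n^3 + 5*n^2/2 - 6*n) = n^2 + 5*n/2 - 6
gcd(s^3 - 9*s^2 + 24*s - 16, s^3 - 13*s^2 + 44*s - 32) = s^2 - 5*s + 4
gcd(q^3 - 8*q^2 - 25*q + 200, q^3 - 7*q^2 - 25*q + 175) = q^2 - 25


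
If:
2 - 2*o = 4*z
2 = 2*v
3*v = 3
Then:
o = 1 - 2*z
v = 1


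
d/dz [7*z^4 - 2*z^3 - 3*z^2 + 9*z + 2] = 28*z^3 - 6*z^2 - 6*z + 9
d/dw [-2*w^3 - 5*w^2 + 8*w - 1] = -6*w^2 - 10*w + 8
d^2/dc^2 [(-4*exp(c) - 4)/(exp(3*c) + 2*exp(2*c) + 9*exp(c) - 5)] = (-16*exp(6*c) - 60*exp(5*c) + 40*exp(4*c) - 324*exp(3*c) - 636*exp(2*c) - 664*exp(c) - 280)*exp(c)/(exp(9*c) + 6*exp(8*c) + 39*exp(7*c) + 101*exp(6*c) + 291*exp(5*c) + 156*exp(4*c) + 264*exp(3*c) - 1065*exp(2*c) + 675*exp(c) - 125)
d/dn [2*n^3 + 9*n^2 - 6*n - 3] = 6*n^2 + 18*n - 6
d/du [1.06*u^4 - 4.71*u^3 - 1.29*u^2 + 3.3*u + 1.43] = 4.24*u^3 - 14.13*u^2 - 2.58*u + 3.3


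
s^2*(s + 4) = s^3 + 4*s^2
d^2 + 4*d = d*(d + 4)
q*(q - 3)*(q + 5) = q^3 + 2*q^2 - 15*q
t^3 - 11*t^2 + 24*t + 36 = (t - 6)^2*(t + 1)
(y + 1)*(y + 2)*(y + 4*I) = y^3 + 3*y^2 + 4*I*y^2 + 2*y + 12*I*y + 8*I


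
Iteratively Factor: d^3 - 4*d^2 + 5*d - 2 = (d - 1)*(d^2 - 3*d + 2) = (d - 1)^2*(d - 2)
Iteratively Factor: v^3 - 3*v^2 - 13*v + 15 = (v - 5)*(v^2 + 2*v - 3) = (v - 5)*(v - 1)*(v + 3)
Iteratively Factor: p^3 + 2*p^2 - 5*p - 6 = (p + 1)*(p^2 + p - 6) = (p - 2)*(p + 1)*(p + 3)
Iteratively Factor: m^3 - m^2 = (m - 1)*(m^2) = m*(m - 1)*(m)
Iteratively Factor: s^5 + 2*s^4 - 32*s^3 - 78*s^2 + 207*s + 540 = (s - 5)*(s^4 + 7*s^3 + 3*s^2 - 63*s - 108) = (s - 5)*(s + 3)*(s^3 + 4*s^2 - 9*s - 36) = (s - 5)*(s - 3)*(s + 3)*(s^2 + 7*s + 12) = (s - 5)*(s - 3)*(s + 3)*(s + 4)*(s + 3)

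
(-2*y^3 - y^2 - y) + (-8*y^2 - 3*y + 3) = -2*y^3 - 9*y^2 - 4*y + 3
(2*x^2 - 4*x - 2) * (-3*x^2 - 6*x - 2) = -6*x^4 + 26*x^2 + 20*x + 4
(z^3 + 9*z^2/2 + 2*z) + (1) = z^3 + 9*z^2/2 + 2*z + 1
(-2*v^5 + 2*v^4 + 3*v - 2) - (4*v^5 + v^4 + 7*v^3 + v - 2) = -6*v^5 + v^4 - 7*v^3 + 2*v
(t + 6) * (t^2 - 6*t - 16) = t^3 - 52*t - 96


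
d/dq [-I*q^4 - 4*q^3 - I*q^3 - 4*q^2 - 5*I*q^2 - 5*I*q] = -4*I*q^3 - 3*q^2*(4 + I) - 2*q*(4 + 5*I) - 5*I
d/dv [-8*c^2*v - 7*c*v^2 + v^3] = -8*c^2 - 14*c*v + 3*v^2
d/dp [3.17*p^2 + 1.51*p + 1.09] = 6.34*p + 1.51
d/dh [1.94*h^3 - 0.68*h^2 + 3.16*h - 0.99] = 5.82*h^2 - 1.36*h + 3.16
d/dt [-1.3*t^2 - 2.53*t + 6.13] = -2.6*t - 2.53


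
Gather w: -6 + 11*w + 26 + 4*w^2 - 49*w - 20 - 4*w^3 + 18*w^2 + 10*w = -4*w^3 + 22*w^2 - 28*w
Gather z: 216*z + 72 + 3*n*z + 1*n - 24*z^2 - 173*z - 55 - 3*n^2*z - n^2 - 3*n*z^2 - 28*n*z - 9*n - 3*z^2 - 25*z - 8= -n^2 - 8*n + z^2*(-3*n - 27) + z*(-3*n^2 - 25*n + 18) + 9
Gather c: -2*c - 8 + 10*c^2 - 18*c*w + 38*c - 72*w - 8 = 10*c^2 + c*(36 - 18*w) - 72*w - 16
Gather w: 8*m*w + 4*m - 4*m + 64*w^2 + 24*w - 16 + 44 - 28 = 64*w^2 + w*(8*m + 24)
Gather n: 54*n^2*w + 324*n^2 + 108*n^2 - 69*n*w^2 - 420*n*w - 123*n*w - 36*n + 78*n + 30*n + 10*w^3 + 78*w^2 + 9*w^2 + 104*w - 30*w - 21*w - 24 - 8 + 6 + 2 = n^2*(54*w + 432) + n*(-69*w^2 - 543*w + 72) + 10*w^3 + 87*w^2 + 53*w - 24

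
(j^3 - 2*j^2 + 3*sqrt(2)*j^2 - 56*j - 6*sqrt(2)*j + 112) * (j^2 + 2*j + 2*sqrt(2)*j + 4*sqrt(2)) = j^5 + 5*sqrt(2)*j^4 - 48*j^3 - 132*sqrt(2)*j^2 + 176*j + 448*sqrt(2)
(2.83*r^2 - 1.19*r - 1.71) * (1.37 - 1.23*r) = -3.4809*r^3 + 5.3408*r^2 + 0.473*r - 2.3427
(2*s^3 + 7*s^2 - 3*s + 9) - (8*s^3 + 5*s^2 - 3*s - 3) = -6*s^3 + 2*s^2 + 12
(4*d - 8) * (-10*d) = -40*d^2 + 80*d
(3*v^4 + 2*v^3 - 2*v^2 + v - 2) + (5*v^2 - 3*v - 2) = 3*v^4 + 2*v^3 + 3*v^2 - 2*v - 4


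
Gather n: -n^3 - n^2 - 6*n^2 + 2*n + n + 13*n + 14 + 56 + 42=-n^3 - 7*n^2 + 16*n + 112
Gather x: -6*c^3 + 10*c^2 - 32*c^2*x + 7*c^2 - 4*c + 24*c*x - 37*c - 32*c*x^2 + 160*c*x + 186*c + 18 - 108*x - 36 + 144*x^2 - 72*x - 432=-6*c^3 + 17*c^2 + 145*c + x^2*(144 - 32*c) + x*(-32*c^2 + 184*c - 180) - 450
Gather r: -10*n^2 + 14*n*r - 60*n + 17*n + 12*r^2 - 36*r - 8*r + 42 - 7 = -10*n^2 - 43*n + 12*r^2 + r*(14*n - 44) + 35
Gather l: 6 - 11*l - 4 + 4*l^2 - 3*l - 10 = 4*l^2 - 14*l - 8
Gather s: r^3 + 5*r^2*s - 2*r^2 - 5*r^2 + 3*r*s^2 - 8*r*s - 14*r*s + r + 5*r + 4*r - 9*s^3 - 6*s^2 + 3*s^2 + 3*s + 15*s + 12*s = r^3 - 7*r^2 + 10*r - 9*s^3 + s^2*(3*r - 3) + s*(5*r^2 - 22*r + 30)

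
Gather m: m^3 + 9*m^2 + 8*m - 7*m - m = m^3 + 9*m^2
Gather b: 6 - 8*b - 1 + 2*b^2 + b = 2*b^2 - 7*b + 5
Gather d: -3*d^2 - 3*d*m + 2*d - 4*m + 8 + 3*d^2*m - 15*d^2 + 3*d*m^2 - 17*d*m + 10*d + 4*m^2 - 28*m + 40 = d^2*(3*m - 18) + d*(3*m^2 - 20*m + 12) + 4*m^2 - 32*m + 48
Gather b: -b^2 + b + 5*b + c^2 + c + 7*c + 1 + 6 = -b^2 + 6*b + c^2 + 8*c + 7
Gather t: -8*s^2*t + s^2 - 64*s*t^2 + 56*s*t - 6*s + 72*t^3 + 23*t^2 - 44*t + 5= s^2 - 6*s + 72*t^3 + t^2*(23 - 64*s) + t*(-8*s^2 + 56*s - 44) + 5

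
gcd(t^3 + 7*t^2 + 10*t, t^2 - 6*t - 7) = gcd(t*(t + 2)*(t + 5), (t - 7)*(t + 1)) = 1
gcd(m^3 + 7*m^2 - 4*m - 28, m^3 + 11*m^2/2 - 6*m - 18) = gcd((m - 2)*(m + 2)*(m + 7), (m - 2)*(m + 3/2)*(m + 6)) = m - 2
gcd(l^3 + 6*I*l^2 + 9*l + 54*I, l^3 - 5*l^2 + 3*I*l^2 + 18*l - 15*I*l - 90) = l^2 + 3*I*l + 18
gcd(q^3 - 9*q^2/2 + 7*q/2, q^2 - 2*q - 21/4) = q - 7/2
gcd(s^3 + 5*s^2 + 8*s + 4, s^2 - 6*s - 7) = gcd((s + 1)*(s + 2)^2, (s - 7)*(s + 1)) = s + 1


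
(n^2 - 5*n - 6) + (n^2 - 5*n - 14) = 2*n^2 - 10*n - 20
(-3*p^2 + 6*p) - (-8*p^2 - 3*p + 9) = 5*p^2 + 9*p - 9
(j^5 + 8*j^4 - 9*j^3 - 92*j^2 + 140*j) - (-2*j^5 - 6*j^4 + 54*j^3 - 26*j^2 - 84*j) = 3*j^5 + 14*j^4 - 63*j^3 - 66*j^2 + 224*j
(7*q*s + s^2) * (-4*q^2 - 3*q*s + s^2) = -28*q^3*s - 25*q^2*s^2 + 4*q*s^3 + s^4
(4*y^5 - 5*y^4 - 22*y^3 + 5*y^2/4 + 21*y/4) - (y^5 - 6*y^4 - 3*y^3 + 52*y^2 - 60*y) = 3*y^5 + y^4 - 19*y^3 - 203*y^2/4 + 261*y/4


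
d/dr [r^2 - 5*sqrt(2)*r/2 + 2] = 2*r - 5*sqrt(2)/2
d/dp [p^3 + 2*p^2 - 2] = p*(3*p + 4)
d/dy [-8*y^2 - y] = -16*y - 1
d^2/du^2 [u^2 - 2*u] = 2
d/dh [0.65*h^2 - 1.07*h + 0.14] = 1.3*h - 1.07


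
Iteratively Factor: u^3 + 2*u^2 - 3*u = (u)*(u^2 + 2*u - 3) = u*(u - 1)*(u + 3)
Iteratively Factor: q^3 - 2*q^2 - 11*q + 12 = (q - 1)*(q^2 - q - 12) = (q - 1)*(q + 3)*(q - 4)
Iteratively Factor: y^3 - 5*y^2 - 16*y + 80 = (y + 4)*(y^2 - 9*y + 20) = (y - 4)*(y + 4)*(y - 5)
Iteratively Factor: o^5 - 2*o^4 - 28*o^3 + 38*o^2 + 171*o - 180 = (o - 3)*(o^4 + o^3 - 25*o^2 - 37*o + 60) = (o - 3)*(o - 1)*(o^3 + 2*o^2 - 23*o - 60) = (o - 5)*(o - 3)*(o - 1)*(o^2 + 7*o + 12) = (o - 5)*(o - 3)*(o - 1)*(o + 4)*(o + 3)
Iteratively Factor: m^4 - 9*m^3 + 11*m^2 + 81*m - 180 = (m - 5)*(m^3 - 4*m^2 - 9*m + 36) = (m - 5)*(m + 3)*(m^2 - 7*m + 12) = (m - 5)*(m - 4)*(m + 3)*(m - 3)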